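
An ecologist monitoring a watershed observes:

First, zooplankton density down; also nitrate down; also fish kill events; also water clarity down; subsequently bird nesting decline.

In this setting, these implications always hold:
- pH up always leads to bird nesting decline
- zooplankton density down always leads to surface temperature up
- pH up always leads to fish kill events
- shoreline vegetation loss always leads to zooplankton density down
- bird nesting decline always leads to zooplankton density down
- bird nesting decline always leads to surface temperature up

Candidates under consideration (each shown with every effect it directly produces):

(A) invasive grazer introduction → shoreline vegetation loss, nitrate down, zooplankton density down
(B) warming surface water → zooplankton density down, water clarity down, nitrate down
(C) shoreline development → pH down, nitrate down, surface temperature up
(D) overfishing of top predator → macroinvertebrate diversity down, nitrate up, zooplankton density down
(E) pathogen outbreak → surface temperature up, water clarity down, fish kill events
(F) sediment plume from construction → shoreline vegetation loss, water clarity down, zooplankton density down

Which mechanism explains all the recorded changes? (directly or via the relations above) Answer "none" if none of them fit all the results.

Testing each hypothesis:
(A) invasive grazer introduction — zooplankton density down +; nitrate down +; fish kill events -; water clarity down -; bird nesting decline -
(B) warming surface water — does not account for fish kill events, bird nesting decline
(C) shoreline development — does not account for zooplankton density down, fish kill events, water clarity down, bird nesting decline
(D) overfishing of top predator — zooplankton density down +; nitrate down -; fish kill events -; water clarity down -; bird nesting decline -
(E) pathogen outbreak — zooplankton density down -; nitrate down -; fish kill events +; water clarity down +; bird nesting decline -
(F) sediment plume from construction — does not account for nitrate down, fish kill events, bird nesting decline
No candidate is consistent with all observations.

none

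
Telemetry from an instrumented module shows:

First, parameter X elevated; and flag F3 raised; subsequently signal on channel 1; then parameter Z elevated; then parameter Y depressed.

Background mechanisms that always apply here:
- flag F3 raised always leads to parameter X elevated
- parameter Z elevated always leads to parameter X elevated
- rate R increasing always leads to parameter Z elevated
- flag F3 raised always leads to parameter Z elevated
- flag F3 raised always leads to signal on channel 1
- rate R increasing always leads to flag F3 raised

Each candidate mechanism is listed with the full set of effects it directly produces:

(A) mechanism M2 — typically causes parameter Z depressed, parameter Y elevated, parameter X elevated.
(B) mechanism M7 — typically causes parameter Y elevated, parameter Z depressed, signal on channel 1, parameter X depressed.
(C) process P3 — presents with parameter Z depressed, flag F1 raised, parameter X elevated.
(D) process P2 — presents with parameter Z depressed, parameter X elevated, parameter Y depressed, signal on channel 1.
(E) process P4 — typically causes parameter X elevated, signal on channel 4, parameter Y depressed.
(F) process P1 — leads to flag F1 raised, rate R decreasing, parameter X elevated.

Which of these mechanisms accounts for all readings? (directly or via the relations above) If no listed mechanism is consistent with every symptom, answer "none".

none

Checking each candidate against the observations:
(A) mechanism M2 — fails on flag F3 raised, signal on channel 1, parameter Z elevated, parameter Y depressed (predicts parameter Z depressed, not parameter Z elevated; predicts parameter Y elevated, not parameter Y depressed)
(B) mechanism M7 — parameter X elevated -; flag F3 raised -; signal on channel 1 +; parameter Z elevated -; parameter Y depressed -
(C) process P3 — parameter X elevated +; flag F3 raised -; signal on channel 1 -; parameter Z elevated -; parameter Y depressed -
(D) process P2 — fails on flag F3 raised, parameter Z elevated (predicts parameter Z depressed, not parameter Z elevated)
(E) process P4 — parameter X elevated +; flag F3 raised -; signal on channel 1 -; parameter Z elevated -; parameter Y depressed +
(F) process P1 — does not account for flag F3 raised, signal on channel 1, parameter Z elevated, parameter Y depressed
None of the listed candidates fits everything.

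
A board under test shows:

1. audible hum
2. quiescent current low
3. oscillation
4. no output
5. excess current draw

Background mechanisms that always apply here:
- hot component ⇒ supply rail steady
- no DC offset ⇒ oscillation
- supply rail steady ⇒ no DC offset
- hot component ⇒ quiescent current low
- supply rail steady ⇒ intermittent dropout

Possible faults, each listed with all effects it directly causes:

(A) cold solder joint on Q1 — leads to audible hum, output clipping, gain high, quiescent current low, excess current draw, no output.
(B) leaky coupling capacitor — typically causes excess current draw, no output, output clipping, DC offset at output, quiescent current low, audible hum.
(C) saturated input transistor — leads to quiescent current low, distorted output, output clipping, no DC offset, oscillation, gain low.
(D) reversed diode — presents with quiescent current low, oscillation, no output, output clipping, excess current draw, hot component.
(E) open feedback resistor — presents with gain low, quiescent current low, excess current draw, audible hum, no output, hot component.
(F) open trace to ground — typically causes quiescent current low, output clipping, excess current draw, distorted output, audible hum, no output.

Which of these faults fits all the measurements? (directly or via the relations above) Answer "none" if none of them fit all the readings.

For each candidate, compare predicted effects to what was observed:
(A) cold solder joint on Q1 — audible hum ✓; quiescent current low ✓; oscillation ✗; no output ✓; excess current draw ✓
(B) leaky coupling capacitor — does not account for oscillation
(C) saturated input transistor — does not account for audible hum, no output, excess current draw
(D) reversed diode — audible hum ✗; quiescent current low ✓; oscillation ✓; no output ✓; excess current draw ✓
(E) open feedback resistor — audible hum ✓; quiescent current low ✓; oscillation ✓ (via hot component → supply rail steady → no DC offset → oscillation); no output ✓; excess current draw ✓
(F) open trace to ground — does not account for oscillation
(E) is the only candidate with no mismatches.

E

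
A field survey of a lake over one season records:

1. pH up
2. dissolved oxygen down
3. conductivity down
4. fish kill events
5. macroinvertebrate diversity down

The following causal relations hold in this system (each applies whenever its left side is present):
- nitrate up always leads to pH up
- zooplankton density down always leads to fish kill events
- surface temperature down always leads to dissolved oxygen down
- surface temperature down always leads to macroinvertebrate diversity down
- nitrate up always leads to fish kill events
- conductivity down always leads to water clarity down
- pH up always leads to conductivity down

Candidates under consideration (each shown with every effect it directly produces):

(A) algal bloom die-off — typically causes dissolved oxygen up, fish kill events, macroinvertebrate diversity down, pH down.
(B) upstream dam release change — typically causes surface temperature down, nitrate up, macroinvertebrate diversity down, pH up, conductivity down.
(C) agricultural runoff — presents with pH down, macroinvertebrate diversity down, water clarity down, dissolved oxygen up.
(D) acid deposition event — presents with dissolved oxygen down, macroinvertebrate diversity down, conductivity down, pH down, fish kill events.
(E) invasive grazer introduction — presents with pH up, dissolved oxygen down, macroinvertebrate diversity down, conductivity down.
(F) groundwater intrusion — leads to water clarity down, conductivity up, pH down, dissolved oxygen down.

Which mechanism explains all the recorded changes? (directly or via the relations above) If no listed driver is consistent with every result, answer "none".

For each candidate, compare predicted effects to what was observed:
(A) algal bloom die-off — pH up -; dissolved oxygen down -; conductivity down -; fish kill events +; macroinvertebrate diversity down +
(B) upstream dam release change — pH up +; dissolved oxygen down + (via surface temperature down → dissolved oxygen down); conductivity down +; fish kill events + (via nitrate up → fish kill events); macroinvertebrate diversity down +
(C) agricultural runoff — fails on pH up, dissolved oxygen down, conductivity down, fish kill events (predicts pH down, not pH up; predicts dissolved oxygen up, not dissolved oxygen down)
(D) acid deposition event — pH up -; dissolved oxygen down +; conductivity down +; fish kill events +; macroinvertebrate diversity down +
(E) invasive grazer introduction — pH up +; dissolved oxygen down +; conductivity down +; fish kill events -; macroinvertebrate diversity down +
(F) groundwater intrusion — fails on pH up, conductivity down, fish kill events, macroinvertebrate diversity down (predicts pH down, not pH up; predicts conductivity up, not conductivity down)
(B) alone accounts for all the evidence.

B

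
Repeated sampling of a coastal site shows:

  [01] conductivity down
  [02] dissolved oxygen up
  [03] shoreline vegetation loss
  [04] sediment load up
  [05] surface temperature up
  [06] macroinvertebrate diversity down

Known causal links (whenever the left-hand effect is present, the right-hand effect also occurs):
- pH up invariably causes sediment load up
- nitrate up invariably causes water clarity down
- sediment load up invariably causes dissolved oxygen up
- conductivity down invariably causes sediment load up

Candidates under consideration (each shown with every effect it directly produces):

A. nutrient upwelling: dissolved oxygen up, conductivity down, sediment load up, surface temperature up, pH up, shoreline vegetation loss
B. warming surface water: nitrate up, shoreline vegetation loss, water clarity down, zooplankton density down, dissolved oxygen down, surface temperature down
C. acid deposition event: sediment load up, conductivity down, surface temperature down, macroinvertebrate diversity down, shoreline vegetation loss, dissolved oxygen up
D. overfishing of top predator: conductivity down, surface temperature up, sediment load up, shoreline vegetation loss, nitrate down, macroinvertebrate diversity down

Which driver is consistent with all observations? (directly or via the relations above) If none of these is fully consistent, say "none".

Checking each candidate against the observations:
(A) nutrient upwelling — conductivity down yes; dissolved oxygen up yes; shoreline vegetation loss yes; sediment load up yes; surface temperature up yes; macroinvertebrate diversity down NO
(B) warming surface water — fails on conductivity down, dissolved oxygen up, sediment load up, surface temperature up, macroinvertebrate diversity down (predicts dissolved oxygen down, not dissolved oxygen up; predicts surface temperature down, not surface temperature up)
(C) acid deposition event — fails on surface temperature up (predicts surface temperature down, not surface temperature up)
(D) overfishing of top predator — accounts for every observation (dissolved oxygen up by sediment load up → dissolved oxygen up)
(D) is the only candidate with no mismatches.

D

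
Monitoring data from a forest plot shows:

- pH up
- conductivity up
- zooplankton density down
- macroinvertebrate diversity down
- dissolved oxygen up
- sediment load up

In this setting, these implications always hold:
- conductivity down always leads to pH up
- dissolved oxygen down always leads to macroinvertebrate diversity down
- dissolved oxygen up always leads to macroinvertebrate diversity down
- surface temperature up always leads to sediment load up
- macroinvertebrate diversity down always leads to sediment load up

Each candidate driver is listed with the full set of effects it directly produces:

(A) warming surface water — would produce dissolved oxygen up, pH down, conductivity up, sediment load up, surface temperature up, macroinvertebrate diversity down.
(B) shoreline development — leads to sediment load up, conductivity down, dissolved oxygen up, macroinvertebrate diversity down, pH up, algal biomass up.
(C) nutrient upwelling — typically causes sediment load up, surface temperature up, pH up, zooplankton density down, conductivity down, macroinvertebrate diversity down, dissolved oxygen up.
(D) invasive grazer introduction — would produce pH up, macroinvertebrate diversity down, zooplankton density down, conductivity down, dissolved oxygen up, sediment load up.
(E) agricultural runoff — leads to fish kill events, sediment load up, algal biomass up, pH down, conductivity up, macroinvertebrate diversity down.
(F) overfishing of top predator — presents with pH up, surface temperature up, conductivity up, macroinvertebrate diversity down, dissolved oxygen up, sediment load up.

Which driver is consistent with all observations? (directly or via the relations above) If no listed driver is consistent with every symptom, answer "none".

For each candidate, compare predicted effects to what was observed:
(A) warming surface water — fails on pH up, zooplankton density down (predicts pH down, not pH up)
(B) shoreline development — pH up yes; conductivity up NO; zooplankton density down NO; macroinvertebrate diversity down yes; dissolved oxygen up yes; sediment load up yes
(C) nutrient upwelling — fails on conductivity up (predicts conductivity down, not conductivity up)
(D) invasive grazer introduction — pH up yes; conductivity up NO; zooplankton density down yes; macroinvertebrate diversity down yes; dissolved oxygen up yes; sediment load up yes
(E) agricultural runoff — fails on pH up, zooplankton density down, dissolved oxygen up (predicts pH down, not pH up)
(F) overfishing of top predator — does not account for zooplankton density down
Every candidate fails on at least one observation.

none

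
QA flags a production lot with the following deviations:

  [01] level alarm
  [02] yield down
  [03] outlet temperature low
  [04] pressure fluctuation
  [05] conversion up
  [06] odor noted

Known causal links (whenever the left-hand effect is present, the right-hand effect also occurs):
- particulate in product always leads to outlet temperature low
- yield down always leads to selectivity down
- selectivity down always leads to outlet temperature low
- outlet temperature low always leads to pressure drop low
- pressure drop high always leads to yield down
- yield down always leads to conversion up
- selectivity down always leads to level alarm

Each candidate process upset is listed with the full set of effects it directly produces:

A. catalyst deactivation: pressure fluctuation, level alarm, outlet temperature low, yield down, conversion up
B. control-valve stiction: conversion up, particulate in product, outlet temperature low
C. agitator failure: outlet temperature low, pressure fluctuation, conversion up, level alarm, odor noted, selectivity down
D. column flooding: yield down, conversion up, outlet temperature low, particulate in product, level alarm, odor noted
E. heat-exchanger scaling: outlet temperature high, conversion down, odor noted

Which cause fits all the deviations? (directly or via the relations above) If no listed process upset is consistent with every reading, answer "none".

For each candidate, compare predicted effects to what was observed:
(A) catalyst deactivation — does not account for odor noted
(B) control-valve stiction — level alarm -; yield down -; outlet temperature low +; pressure fluctuation -; conversion up +; odor noted -
(C) agitator failure — does not account for yield down
(D) column flooding — does not account for pressure fluctuation
(E) heat-exchanger scaling — fails on level alarm, yield down, outlet temperature low, pressure fluctuation, conversion up (predicts outlet temperature high, not outlet temperature low; predicts conversion down, not conversion up)
No candidate is consistent with all observations.

none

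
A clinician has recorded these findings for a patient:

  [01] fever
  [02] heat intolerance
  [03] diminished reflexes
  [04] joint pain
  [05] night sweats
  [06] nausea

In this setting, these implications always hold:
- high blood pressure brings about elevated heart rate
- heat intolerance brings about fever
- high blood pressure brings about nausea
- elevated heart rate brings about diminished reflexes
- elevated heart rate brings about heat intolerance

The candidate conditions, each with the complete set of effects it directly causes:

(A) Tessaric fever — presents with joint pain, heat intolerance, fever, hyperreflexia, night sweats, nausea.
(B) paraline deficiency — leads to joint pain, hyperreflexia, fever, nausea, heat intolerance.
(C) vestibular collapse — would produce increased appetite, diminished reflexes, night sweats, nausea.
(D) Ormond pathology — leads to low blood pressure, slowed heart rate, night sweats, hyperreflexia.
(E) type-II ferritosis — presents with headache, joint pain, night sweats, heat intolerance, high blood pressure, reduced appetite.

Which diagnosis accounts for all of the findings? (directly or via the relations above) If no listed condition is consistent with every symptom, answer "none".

E

For each candidate, compare predicted effects to what was observed:
(A) Tessaric fever — fails on diminished reflexes (predicts hyperreflexia, not diminished reflexes)
(B) paraline deficiency — fever ✓; heat intolerance ✓; diminished reflexes ✗; joint pain ✓; night sweats ✗; nausea ✓
(C) vestibular collapse — fever ✗; heat intolerance ✗; diminished reflexes ✓; joint pain ✗; night sweats ✓; nausea ✓
(D) Ormond pathology — fever ✗; heat intolerance ✗; diminished reflexes ✗; joint pain ✗; night sweats ✓; nausea ✗
(E) type-II ferritosis — accounts for every observation (fever by heat intolerance → fever)
Only (E) is consistent with every observation.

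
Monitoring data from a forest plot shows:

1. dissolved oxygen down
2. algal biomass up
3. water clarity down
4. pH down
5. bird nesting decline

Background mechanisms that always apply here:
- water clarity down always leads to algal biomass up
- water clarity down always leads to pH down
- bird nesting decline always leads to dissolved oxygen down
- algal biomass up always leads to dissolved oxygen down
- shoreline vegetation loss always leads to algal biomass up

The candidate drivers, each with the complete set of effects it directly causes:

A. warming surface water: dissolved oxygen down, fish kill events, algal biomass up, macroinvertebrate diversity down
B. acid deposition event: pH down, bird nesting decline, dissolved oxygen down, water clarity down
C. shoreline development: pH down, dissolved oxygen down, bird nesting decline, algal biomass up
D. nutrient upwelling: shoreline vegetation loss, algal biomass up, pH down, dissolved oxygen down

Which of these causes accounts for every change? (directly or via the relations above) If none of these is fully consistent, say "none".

Per-candidate check:
(A) warming surface water — does not account for water clarity down, pH down, bird nesting decline
(B) acid deposition event — accounts for every observation (algal biomass up via water clarity down → algal biomass up)
(C) shoreline development — does not account for water clarity down
(D) nutrient upwelling — dissolved oxygen down +; algal biomass up +; water clarity down -; pH down +; bird nesting decline -
(B) is the only candidate with no mismatches.

B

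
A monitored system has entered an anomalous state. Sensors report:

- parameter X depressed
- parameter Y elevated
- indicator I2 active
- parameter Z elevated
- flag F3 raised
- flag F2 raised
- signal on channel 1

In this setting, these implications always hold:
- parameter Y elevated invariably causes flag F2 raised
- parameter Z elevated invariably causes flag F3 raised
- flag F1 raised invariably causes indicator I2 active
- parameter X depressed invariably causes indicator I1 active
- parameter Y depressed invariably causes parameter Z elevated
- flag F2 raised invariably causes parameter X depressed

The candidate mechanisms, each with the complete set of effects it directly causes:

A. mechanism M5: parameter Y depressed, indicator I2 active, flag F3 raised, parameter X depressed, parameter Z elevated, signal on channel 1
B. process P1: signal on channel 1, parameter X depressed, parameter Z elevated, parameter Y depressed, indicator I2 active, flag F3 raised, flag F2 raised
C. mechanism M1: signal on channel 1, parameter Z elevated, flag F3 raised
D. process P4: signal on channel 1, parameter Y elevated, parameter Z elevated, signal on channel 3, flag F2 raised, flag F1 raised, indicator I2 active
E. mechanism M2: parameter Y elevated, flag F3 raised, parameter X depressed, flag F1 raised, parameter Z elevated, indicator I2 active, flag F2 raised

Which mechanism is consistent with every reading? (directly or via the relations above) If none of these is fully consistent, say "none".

D

For each candidate, compare predicted effects to what was observed:
(A) mechanism M5 — parameter X depressed +; parameter Y elevated -; indicator I2 active +; parameter Z elevated +; flag F3 raised +; flag F2 raised -; signal on channel 1 +
(B) process P1 — fails on parameter Y elevated (predicts parameter Y depressed, not parameter Y elevated)
(C) mechanism M1 — parameter X depressed -; parameter Y elevated -; indicator I2 active -; parameter Z elevated +; flag F3 raised +; flag F2 raised -; signal on channel 1 +
(D) process P4 — parameter X depressed + (via flag F2 raised → parameter X depressed); parameter Y elevated +; indicator I2 active +; parameter Z elevated +; flag F3 raised + (via parameter Z elevated → flag F3 raised); flag F2 raised +; signal on channel 1 +
(E) mechanism M2 — parameter X depressed +; parameter Y elevated +; indicator I2 active +; parameter Z elevated +; flag F3 raised +; flag F2 raised +; signal on channel 1 -
(D) alone accounts for all the evidence.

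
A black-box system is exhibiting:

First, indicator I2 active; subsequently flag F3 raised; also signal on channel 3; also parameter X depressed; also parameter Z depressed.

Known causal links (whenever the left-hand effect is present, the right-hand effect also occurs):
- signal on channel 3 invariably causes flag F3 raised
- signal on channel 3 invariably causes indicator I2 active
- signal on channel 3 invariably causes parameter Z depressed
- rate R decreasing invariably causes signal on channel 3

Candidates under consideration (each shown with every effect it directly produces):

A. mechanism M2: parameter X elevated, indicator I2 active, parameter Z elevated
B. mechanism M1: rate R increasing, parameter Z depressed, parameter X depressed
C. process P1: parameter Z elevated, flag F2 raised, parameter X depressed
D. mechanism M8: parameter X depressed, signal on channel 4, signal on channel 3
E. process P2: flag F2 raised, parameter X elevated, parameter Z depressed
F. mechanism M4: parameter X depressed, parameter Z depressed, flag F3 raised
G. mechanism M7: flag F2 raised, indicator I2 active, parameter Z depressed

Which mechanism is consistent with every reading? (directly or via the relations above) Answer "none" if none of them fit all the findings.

D

For each candidate, compare predicted effects to what was observed:
(A) mechanism M2 — indicator I2 active yes; flag F3 raised NO; signal on channel 3 NO; parameter X depressed NO; parameter Z depressed NO
(B) mechanism M1 — does not account for indicator I2 active, flag F3 raised, signal on channel 3
(C) process P1 — fails on indicator I2 active, flag F3 raised, signal on channel 3, parameter Z depressed (predicts parameter Z elevated, not parameter Z depressed)
(D) mechanism M8 — indicator I2 active yes (through signal on channel 3 → indicator I2 active); flag F3 raised yes (through signal on channel 3 → flag F3 raised); signal on channel 3 yes; parameter X depressed yes; parameter Z depressed yes (through signal on channel 3 → parameter Z depressed)
(E) process P2 — indicator I2 active NO; flag F3 raised NO; signal on channel 3 NO; parameter X depressed NO; parameter Z depressed yes
(F) mechanism M4 — indicator I2 active NO; flag F3 raised yes; signal on channel 3 NO; parameter X depressed yes; parameter Z depressed yes
(G) mechanism M7 — does not account for flag F3 raised, signal on channel 3, parameter X depressed
(D) is the only candidate with no mismatches.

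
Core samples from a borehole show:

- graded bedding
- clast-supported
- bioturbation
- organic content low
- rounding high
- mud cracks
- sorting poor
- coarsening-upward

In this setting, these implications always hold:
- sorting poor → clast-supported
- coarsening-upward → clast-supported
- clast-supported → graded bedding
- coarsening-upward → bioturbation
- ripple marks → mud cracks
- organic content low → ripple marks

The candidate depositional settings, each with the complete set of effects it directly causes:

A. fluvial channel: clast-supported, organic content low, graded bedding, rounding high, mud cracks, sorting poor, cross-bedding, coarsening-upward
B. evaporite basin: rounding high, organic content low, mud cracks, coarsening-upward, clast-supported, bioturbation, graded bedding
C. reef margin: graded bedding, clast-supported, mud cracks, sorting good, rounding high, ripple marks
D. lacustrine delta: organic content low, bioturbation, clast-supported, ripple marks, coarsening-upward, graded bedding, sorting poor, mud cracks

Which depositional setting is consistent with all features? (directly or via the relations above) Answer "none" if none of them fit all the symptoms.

Testing each hypothesis:
(A) fluvial channel — accounts for every observation (bioturbation via coarsening-upward → bioturbation)
(B) evaporite basin — does not account for sorting poor
(C) reef margin — graded bedding match; clast-supported match; bioturbation miss; organic content low miss; rounding high match; mud cracks match; sorting poor miss; coarsening-upward miss
(D) lacustrine delta — graded bedding match; clast-supported match; bioturbation match; organic content low match; rounding high miss; mud cracks match; sorting poor match; coarsening-upward match
(A) alone accounts for all the evidence.

A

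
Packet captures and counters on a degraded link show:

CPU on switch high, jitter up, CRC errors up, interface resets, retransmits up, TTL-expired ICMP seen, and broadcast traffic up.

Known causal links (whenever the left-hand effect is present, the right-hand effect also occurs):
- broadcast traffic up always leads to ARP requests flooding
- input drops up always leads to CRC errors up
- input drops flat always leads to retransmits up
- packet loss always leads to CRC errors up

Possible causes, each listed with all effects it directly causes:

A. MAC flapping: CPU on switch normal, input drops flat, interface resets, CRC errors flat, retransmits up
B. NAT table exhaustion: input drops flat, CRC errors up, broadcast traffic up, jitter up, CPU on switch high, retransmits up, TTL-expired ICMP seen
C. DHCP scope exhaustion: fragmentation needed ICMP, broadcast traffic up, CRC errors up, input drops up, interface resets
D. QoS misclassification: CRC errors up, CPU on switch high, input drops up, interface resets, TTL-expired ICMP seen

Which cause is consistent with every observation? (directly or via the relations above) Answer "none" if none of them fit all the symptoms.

Per-candidate check:
(A) MAC flapping — fails on CPU on switch high, jitter up, CRC errors up, TTL-expired ICMP seen, broadcast traffic up (predicts CPU on switch normal, not CPU on switch high; predicts CRC errors flat, not CRC errors up)
(B) NAT table exhaustion — CPU on switch high ✓; jitter up ✓; CRC errors up ✓; interface resets ✗; retransmits up ✓; TTL-expired ICMP seen ✓; broadcast traffic up ✓
(C) DHCP scope exhaustion — does not account for CPU on switch high, jitter up, retransmits up, TTL-expired ICMP seen
(D) QoS misclassification — does not account for jitter up, retransmits up, broadcast traffic up
None of the listed candidates fits everything.

none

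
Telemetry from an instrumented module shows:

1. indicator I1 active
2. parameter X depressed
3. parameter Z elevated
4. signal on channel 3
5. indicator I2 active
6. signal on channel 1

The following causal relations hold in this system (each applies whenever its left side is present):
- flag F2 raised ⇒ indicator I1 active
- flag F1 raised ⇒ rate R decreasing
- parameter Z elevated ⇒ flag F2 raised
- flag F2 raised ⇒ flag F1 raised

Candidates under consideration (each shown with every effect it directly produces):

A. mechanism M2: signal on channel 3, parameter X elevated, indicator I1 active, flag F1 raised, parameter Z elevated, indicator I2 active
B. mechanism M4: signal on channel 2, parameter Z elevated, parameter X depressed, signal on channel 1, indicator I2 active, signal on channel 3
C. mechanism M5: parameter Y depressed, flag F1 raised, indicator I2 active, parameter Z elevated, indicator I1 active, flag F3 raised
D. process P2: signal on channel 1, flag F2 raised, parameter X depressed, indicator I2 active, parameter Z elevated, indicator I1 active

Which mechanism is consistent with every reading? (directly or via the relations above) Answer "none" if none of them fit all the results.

Testing each hypothesis:
(A) mechanism M2 — indicator I1 active yes; parameter X depressed NO; parameter Z elevated yes; signal on channel 3 yes; indicator I2 active yes; signal on channel 1 NO
(B) mechanism M4 — accounts for every observation (indicator I1 active through parameter Z elevated → flag F2 raised → indicator I1 active)
(C) mechanism M5 — indicator I1 active yes; parameter X depressed NO; parameter Z elevated yes; signal on channel 3 NO; indicator I2 active yes; signal on channel 1 NO
(D) process P2 — indicator I1 active yes; parameter X depressed yes; parameter Z elevated yes; signal on channel 3 NO; indicator I2 active yes; signal on channel 1 yes
(B) alone accounts for all the evidence.

B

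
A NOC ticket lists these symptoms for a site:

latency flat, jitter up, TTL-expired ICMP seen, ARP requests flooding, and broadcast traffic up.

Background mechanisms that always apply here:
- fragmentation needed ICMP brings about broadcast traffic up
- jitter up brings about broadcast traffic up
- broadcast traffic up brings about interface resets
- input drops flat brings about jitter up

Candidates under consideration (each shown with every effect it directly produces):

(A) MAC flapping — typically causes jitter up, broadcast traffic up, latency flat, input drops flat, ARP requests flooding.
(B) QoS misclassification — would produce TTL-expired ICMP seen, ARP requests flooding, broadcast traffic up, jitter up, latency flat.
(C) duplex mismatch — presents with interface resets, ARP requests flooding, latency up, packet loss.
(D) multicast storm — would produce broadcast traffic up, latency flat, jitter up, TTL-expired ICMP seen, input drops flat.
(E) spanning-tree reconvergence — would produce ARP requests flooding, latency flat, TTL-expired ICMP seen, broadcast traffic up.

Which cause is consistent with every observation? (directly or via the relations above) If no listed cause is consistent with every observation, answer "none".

Testing each hypothesis:
(A) MAC flapping — does not account for TTL-expired ICMP seen
(B) QoS misclassification — latency flat ✓; jitter up ✓; TTL-expired ICMP seen ✓; ARP requests flooding ✓; broadcast traffic up ✓
(C) duplex mismatch — latency flat ✗; jitter up ✗; TTL-expired ICMP seen ✗; ARP requests flooding ✓; broadcast traffic up ✗
(D) multicast storm — does not account for ARP requests flooding
(E) spanning-tree reconvergence — latency flat ✓; jitter up ✗; TTL-expired ICMP seen ✓; ARP requests flooding ✓; broadcast traffic up ✓
(B) alone accounts for all the evidence.

B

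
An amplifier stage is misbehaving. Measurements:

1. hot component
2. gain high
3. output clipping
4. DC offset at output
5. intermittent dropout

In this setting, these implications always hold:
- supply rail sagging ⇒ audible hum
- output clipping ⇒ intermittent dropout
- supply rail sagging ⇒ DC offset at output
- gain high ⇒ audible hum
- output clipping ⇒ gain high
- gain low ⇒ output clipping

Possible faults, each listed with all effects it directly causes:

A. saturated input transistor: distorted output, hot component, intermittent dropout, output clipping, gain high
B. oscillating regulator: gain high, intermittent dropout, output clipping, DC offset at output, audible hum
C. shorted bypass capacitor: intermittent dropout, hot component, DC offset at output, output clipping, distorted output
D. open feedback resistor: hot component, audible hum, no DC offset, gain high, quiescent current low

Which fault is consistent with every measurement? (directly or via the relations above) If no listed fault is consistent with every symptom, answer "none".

C

Testing each hypothesis:
(A) saturated input transistor — hot component yes; gain high yes; output clipping yes; DC offset at output NO; intermittent dropout yes
(B) oscillating regulator — hot component NO; gain high yes; output clipping yes; DC offset at output yes; intermittent dropout yes
(C) shorted bypass capacitor — hot component yes; gain high yes (by output clipping → gain high); output clipping yes; DC offset at output yes; intermittent dropout yes
(D) open feedback resistor — hot component yes; gain high yes; output clipping NO; DC offset at output NO; intermittent dropout NO
(C) is the only candidate with no mismatches.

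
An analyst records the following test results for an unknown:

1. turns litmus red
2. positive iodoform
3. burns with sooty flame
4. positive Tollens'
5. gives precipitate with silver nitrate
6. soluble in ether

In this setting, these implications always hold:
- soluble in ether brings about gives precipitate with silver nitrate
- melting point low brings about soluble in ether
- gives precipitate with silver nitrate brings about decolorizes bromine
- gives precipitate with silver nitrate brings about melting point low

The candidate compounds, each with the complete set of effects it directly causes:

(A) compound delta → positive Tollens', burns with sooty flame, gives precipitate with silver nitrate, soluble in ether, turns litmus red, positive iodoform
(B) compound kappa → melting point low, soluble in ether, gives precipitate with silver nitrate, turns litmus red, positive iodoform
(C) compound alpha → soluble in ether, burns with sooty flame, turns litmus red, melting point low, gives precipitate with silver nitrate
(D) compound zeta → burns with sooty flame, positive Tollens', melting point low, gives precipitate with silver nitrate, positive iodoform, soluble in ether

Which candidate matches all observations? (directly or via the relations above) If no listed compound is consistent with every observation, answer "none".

Testing each hypothesis:
(A) compound delta — accounts for every observation
(B) compound kappa — turns litmus red match; positive iodoform match; burns with sooty flame miss; positive Tollens' miss; gives precipitate with silver nitrate match; soluble in ether match
(C) compound alpha — turns litmus red match; positive iodoform miss; burns with sooty flame match; positive Tollens' miss; gives precipitate with silver nitrate match; soluble in ether match
(D) compound zeta — turns litmus red miss; positive iodoform match; burns with sooty flame match; positive Tollens' match; gives precipitate with silver nitrate match; soluble in ether match
(A) is the only candidate with no mismatches.

A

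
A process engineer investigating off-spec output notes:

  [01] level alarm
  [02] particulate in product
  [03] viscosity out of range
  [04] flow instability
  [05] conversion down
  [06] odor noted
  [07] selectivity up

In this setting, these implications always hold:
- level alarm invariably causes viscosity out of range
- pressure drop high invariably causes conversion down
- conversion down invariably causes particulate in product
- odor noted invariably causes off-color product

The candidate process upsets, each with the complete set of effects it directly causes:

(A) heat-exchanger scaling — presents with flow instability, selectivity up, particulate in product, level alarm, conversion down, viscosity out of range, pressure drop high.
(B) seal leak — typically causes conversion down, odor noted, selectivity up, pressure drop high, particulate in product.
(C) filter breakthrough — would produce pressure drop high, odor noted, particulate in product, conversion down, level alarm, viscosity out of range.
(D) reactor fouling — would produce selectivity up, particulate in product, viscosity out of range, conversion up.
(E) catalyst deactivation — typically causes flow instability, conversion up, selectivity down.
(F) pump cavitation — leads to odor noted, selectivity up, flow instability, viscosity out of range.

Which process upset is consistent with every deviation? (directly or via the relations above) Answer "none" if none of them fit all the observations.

none

Checking each candidate against the observations:
(A) heat-exchanger scaling — does not account for odor noted
(B) seal leak — level alarm ✗; particulate in product ✓; viscosity out of range ✗; flow instability ✗; conversion down ✓; odor noted ✓; selectivity up ✓
(C) filter breakthrough — level alarm ✓; particulate in product ✓; viscosity out of range ✓; flow instability ✗; conversion down ✓; odor noted ✓; selectivity up ✗
(D) reactor fouling — level alarm ✗; particulate in product ✓; viscosity out of range ✓; flow instability ✗; conversion down ✗; odor noted ✗; selectivity up ✓
(E) catalyst deactivation — level alarm ✗; particulate in product ✗; viscosity out of range ✗; flow instability ✓; conversion down ✗; odor noted ✗; selectivity up ✗
(F) pump cavitation — does not account for level alarm, particulate in product, conversion down
Every candidate fails on at least one observation.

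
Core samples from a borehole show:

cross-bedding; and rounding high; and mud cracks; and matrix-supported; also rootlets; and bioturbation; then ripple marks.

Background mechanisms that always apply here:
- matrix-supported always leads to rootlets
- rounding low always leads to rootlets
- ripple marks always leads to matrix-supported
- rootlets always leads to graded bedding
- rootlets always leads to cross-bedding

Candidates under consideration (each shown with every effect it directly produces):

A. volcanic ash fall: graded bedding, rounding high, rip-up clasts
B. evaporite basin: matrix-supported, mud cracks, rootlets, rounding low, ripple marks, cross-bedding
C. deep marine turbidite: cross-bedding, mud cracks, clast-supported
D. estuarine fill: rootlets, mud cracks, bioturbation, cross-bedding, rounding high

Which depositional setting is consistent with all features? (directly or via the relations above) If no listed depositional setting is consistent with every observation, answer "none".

none

Testing each hypothesis:
(A) volcanic ash fall — cross-bedding miss; rounding high match; mud cracks miss; matrix-supported miss; rootlets miss; bioturbation miss; ripple marks miss
(B) evaporite basin — cross-bedding match; rounding high miss; mud cracks match; matrix-supported match; rootlets match; bioturbation miss; ripple marks match
(C) deep marine turbidite — cross-bedding match; rounding high miss; mud cracks match; matrix-supported miss; rootlets miss; bioturbation miss; ripple marks miss
(D) estuarine fill — cross-bedding match; rounding high match; mud cracks match; matrix-supported miss; rootlets match; bioturbation match; ripple marks miss
Every candidate fails on at least one observation.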